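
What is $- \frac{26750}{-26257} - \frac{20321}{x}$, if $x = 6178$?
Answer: $- \frac{368306997}{162215746} \approx -2.2705$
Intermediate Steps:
$- \frac{26750}{-26257} - \frac{20321}{x} = - \frac{26750}{-26257} - \frac{20321}{6178} = \left(-26750\right) \left(- \frac{1}{26257}\right) - \frac{20321}{6178} = \frac{26750}{26257} - \frac{20321}{6178} = - \frac{368306997}{162215746}$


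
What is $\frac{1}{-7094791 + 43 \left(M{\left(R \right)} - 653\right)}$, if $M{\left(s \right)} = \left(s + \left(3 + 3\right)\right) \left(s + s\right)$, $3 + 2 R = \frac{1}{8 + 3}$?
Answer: $- \frac{121}{861936070} \approx -1.4038 \cdot 10^{-7}$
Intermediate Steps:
$R = - \frac{16}{11}$ ($R = - \frac{3}{2} + \frac{1}{2 \left(8 + 3\right)} = - \frac{3}{2} + \frac{1}{2 \cdot 11} = - \frac{3}{2} + \frac{1}{2} \cdot \frac{1}{11} = - \frac{3}{2} + \frac{1}{22} = - \frac{16}{11} \approx -1.4545$)
$M{\left(s \right)} = 2 s \left(6 + s\right)$ ($M{\left(s \right)} = \left(s + 6\right) 2 s = \left(6 + s\right) 2 s = 2 s \left(6 + s\right)$)
$\frac{1}{-7094791 + 43 \left(M{\left(R \right)} - 653\right)} = \frac{1}{-7094791 + 43 \left(2 \left(- \frac{16}{11}\right) \left(6 - \frac{16}{11}\right) - 653\right)} = \frac{1}{-7094791 + 43 \left(2 \left(- \frac{16}{11}\right) \frac{50}{11} - 653\right)} = \frac{1}{-7094791 + 43 \left(- \frac{1600}{121} - 653\right)} = \frac{1}{-7094791 + 43 \left(- \frac{80613}{121}\right)} = \frac{1}{-7094791 - \frac{3466359}{121}} = \frac{1}{- \frac{861936070}{121}} = - \frac{121}{861936070}$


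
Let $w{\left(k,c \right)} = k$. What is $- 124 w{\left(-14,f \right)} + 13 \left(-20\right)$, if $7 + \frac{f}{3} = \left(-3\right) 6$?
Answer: $1476$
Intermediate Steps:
$f = -75$ ($f = -21 + 3 \left(\left(-3\right) 6\right) = -21 + 3 \left(-18\right) = -21 - 54 = -75$)
$- 124 w{\left(-14,f \right)} + 13 \left(-20\right) = \left(-124\right) \left(-14\right) + 13 \left(-20\right) = 1736 - 260 = 1476$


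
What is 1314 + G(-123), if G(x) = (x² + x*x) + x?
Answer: 31449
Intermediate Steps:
G(x) = x + 2*x² (G(x) = (x² + x²) + x = 2*x² + x = x + 2*x²)
1314 + G(-123) = 1314 - 123*(1 + 2*(-123)) = 1314 - 123*(1 - 246) = 1314 - 123*(-245) = 1314 + 30135 = 31449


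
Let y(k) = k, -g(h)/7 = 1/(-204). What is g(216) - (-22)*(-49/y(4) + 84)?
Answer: 322021/204 ≈ 1578.5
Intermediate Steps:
g(h) = 7/204 (g(h) = -7/(-204) = -7*(-1/204) = 7/204)
g(216) - (-22)*(-49/y(4) + 84) = 7/204 - (-22)*(-49/4 + 84) = 7/204 - (-22)*287/4 = 7/204 - 1*(-3157/2) = 7/204 + 3157/2 = 322021/204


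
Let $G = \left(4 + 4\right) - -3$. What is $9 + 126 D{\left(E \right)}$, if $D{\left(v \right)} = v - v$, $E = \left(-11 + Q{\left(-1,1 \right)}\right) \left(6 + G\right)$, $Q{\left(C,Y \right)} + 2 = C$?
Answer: $9$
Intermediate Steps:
$Q{\left(C,Y \right)} = -2 + C$
$G = 11$ ($G = 8 + 3 = 11$)
$E = -238$ ($E = \left(-11 - 3\right) \left(6 + 11\right) = \left(-11 - 3\right) 17 = \left(-14\right) 17 = -238$)
$D{\left(v \right)} = 0$
$9 + 126 D{\left(E \right)} = 9 + 126 \cdot 0 = 9 + 0 = 9$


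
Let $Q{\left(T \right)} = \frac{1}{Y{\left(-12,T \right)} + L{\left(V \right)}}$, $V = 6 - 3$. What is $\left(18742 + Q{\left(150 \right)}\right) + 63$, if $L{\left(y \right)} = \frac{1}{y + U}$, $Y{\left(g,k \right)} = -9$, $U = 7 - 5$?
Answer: $\frac{827415}{44} \approx 18805.0$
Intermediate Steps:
$U = 2$ ($U = 7 - 5 = 2$)
$V = 3$
$L{\left(y \right)} = \frac{1}{2 + y}$ ($L{\left(y \right)} = \frac{1}{y + 2} = \frac{1}{2 + y}$)
$Q{\left(T \right)} = - \frac{5}{44}$ ($Q{\left(T \right)} = \frac{1}{-9 + \frac{1}{2 + 3}} = \frac{1}{-9 + \frac{1}{5}} = \frac{1}{- \frac{44}{5}} = - \frac{5}{44}$)
$\left(18742 + Q{\left(150 \right)}\right) + 63 = \left(18742 - \frac{5}{44}\right) + 63 = \frac{824643}{44} + 63 = \frac{827415}{44}$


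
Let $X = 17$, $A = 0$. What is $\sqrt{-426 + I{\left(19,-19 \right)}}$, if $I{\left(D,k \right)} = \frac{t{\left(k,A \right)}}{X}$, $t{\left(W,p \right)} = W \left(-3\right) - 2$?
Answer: $\frac{i \sqrt{122179}}{17} \approx 20.561 i$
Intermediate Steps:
$t{\left(W,p \right)} = -2 - 3 W$ ($t{\left(W,p \right)} = - 3 W - 2 = -2 - 3 W$)
$I{\left(D,k \right)} = - \frac{2}{17} - \frac{3 k}{17}$ ($I{\left(D,k \right)} = \frac{-2 - 3 k}{17} = \left(-2 - 3 k\right) \frac{1}{17} = - \frac{2}{17} - \frac{3 k}{17}$)
$\sqrt{-426 + I{\left(19,-19 \right)}} = \sqrt{-426 - - \frac{55}{17}} = \sqrt{-426 + \left(- \frac{2}{17} + \frac{57}{17}\right)} = \sqrt{-426 + \frac{55}{17}} = \sqrt{- \frac{7187}{17}} = \frac{i \sqrt{122179}}{17}$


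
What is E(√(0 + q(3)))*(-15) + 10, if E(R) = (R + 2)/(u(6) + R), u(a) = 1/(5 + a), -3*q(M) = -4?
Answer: -1460/481 - 6930*√3/481 ≈ -27.990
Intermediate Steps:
q(M) = 4/3 (q(M) = -⅓*(-4) = 4/3)
E(R) = (2 + R)/(1/11 + R) (E(R) = (R + 2)/(1/(5 + 6) + R) = (2 + R)/(1/11 + R))
E(√(0 + q(3)))*(-15) + 10 = (11*(2 + √(0 + 4/3))/(1 + 11*√(0 + 4/3)))*(-15) + 10 = (11*(2 + √(4/3))/(1 + 11*√(4/3)))*(-15) + 10 = (11*(2 + 2*√3/3)/(1 + 11*(2*√3/3)))*(-15) + 10 = (11*(2 + 2*√3/3)/(1 + 22*√3/3))*(-15) + 10 = -165*(2 + 2*√3/3)/(1 + 22*√3/3) + 10 = 10 - 165*(2 + 2*√3/3)/(1 + 22*√3/3)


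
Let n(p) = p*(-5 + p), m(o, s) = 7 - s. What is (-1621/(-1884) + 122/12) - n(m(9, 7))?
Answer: 6925/628 ≈ 11.027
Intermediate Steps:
(-1621/(-1884) + 122/12) - n(m(9, 7)) = (-1621/(-1884) + 122/12) - (7 - 1*7)*(-5 + (7 - 1*7)) = (-1621*(-1/1884) + 122*(1/12)) - (7 - 7)*(-5 + (7 - 7)) = (1621/1884 + 61/6) - 0*(-5 + 0) = 6925/628 - 0*(-5) = 6925/628 - 1*0 = 6925/628 + 0 = 6925/628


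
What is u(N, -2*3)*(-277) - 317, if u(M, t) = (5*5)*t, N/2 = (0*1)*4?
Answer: 41233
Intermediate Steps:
N = 0 (N = 2*((0*1)*4) = 2*(0*4) = 2*0 = 0)
u(M, t) = 25*t
u(N, -2*3)*(-277) - 317 = (25*(-2*3))*(-277) - 317 = (25*(-6))*(-277) - 317 = -150*(-277) - 317 = 41550 - 317 = 41233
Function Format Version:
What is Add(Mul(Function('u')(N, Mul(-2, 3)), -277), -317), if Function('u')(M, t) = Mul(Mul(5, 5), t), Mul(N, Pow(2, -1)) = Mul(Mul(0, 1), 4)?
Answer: 41233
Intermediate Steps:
N = 0 (N = Mul(2, Mul(Mul(0, 1), 4)) = Mul(2, Mul(0, 4)) = Mul(2, 0) = 0)
Function('u')(M, t) = Mul(25, t)
Add(Mul(Function('u')(N, Mul(-2, 3)), -277), -317) = Add(Mul(Mul(25, Mul(-2, 3)), -277), -317) = Add(Mul(Mul(25, -6), -277), -317) = Add(Mul(-150, -277), -317) = Add(41550, -317) = 41233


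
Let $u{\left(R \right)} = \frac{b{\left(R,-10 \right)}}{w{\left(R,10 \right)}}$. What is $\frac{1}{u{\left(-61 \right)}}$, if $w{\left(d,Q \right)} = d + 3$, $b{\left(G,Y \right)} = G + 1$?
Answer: $\frac{29}{30} \approx 0.96667$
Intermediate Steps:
$b{\left(G,Y \right)} = 1 + G$
$w{\left(d,Q \right)} = 3 + d$
$u{\left(R \right)} = \frac{1 + R}{3 + R}$
$\frac{1}{u{\left(-61 \right)}} = \frac{1}{\frac{1}{3 - 61} \left(1 - 61\right)} = \frac{1}{\frac{1}{-58} \left(-60\right)} = \frac{1}{\left(- \frac{1}{58}\right) \left(-60\right)} = \frac{1}{\frac{30}{29}} = \frac{29}{30}$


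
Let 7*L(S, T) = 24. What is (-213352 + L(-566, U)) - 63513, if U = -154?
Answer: -1938031/7 ≈ -2.7686e+5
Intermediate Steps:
L(S, T) = 24/7 (L(S, T) = (1/7)*24 = 24/7)
(-213352 + L(-566, U)) - 63513 = (-213352 + 24/7) - 63513 = -1493440/7 - 63513 = -1938031/7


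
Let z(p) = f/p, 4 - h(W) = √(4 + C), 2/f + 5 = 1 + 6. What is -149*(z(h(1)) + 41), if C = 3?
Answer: -55577/9 - 149*√7/9 ≈ -6219.0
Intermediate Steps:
f = 1 (f = 2/(-5 + (1 + 6)) = 2/(-5 + 7) = 2/2 = 2*(½) = 1)
h(W) = 4 - √7 (h(W) = 4 - √(4 + 3) = 4 - √7)
z(p) = 1/p
-149*(z(h(1)) + 41) = -149*(1/(4 - √7) + 41) = -149*(41 + 1/(4 - √7)) = -6109 - 149/(4 - √7)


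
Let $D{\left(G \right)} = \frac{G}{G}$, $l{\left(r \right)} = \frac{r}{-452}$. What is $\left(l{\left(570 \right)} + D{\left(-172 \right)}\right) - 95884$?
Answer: $- \frac{21669843}{226} \approx -95884.0$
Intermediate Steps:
$l{\left(r \right)} = - \frac{r}{452}$ ($l{\left(r \right)} = r \left(- \frac{1}{452}\right) = - \frac{r}{452}$)
$D{\left(G \right)} = 1$
$\left(l{\left(570 \right)} + D{\left(-172 \right)}\right) - 95884 = \left(\left(- \frac{1}{452}\right) 570 + 1\right) - 95884 = \left(- \frac{285}{226} + 1\right) - 95884 = - \frac{59}{226} - 95884 = - \frac{21669843}{226}$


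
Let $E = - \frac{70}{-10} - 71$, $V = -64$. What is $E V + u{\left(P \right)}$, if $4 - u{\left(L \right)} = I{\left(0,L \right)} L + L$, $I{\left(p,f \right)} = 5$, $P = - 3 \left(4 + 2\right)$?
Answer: $4208$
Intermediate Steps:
$P = -18$ ($P = \left(-3\right) 6 = -18$)
$u{\left(L \right)} = 4 - 6 L$ ($u{\left(L \right)} = 4 - \left(5 L + L\right) = 4 - 6 L$)
$E = -64$ ($E = \left(-70\right) \left(- \frac{1}{10}\right) - 71 = 7 - 71 = -64$)
$E V + u{\left(P \right)} = \left(-64\right) \left(-64\right) + \left(4 - -108\right) = 4096 + \left(4 + 108\right) = 4096 + 112 = 4208$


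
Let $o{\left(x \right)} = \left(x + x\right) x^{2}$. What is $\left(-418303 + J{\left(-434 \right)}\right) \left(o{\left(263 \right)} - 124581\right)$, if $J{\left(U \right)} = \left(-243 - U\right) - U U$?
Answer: $-21989506568484$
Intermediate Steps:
$o{\left(x \right)} = 2 x^{3}$ ($o{\left(x \right)} = 2 x x^{2} = 2 x^{3}$)
$J{\left(U \right)} = -243 - U - U^{2}$ ($J{\left(U \right)} = \left(-243 - U\right) - U^{2} = -243 - U - U^{2}$)
$\left(-418303 + J{\left(-434 \right)}\right) \left(o{\left(263 \right)} - 124581\right) = \left(-418303 - 188165\right) \left(2 \cdot 263^{3} - 124581\right) = \left(-418303 - 188165\right) \left(2 \cdot 18191447 - 124581\right) = \left(-418303 - 188165\right) \left(36382894 - 124581\right) = \left(-418303 - 188165\right) 36258313 = \left(-606468\right) 36258313 = -21989506568484$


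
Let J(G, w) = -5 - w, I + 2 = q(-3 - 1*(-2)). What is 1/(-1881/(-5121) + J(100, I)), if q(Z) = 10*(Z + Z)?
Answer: 569/9882 ≈ 0.057579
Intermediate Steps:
q(Z) = 20*Z (q(Z) = 10*(2*Z) = 20*Z)
I = -22 (I = -2 + 20*(-3 - 1*(-2)) = -2 + 20*(-3 + 2) = -2 + 20*(-1) = -2 - 20 = -22)
1/(-1881/(-5121) + J(100, I)) = 1/(-1881/(-5121) + (-5 - 1*(-22))) = 1/(-1881*(-1/5121) + (-5 + 22)) = 1/(209/569 + 17) = 1/(9882/569) = 569/9882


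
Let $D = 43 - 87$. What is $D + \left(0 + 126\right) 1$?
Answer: $82$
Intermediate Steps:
$D = -44$
$D + \left(0 + 126\right) 1 = -44 + \left(0 + 126\right) 1 = -44 + 126 \cdot 1 = -44 + 126 = 82$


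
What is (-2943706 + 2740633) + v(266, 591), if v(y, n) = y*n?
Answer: -45867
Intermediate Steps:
v(y, n) = n*y
(-2943706 + 2740633) + v(266, 591) = (-2943706 + 2740633) + 591*266 = -203073 + 157206 = -45867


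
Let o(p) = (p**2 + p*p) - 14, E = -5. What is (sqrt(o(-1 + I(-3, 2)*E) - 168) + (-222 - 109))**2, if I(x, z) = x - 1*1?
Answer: 110101 - 3972*sqrt(15) ≈ 94718.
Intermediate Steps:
I(x, z) = -1 + x (I(x, z) = x - 1 = -1 + x)
o(p) = -14 + 2*p**2 (o(p) = (p**2 + p**2) - 14 = 2*p**2 - 14 = -14 + 2*p**2)
(sqrt(o(-1 + I(-3, 2)*E) - 168) + (-222 - 109))**2 = (sqrt((-14 + 2*(-1 + (-1 - 3)*(-5))**2) - 168) + (-222 - 109))**2 = (sqrt((-14 + 2*(-1 - 4*(-5))**2) - 168) - 331)**2 = (sqrt((-14 + 2*(-1 + 20)**2) - 168) - 331)**2 = (sqrt((-14 + 2*19**2) - 168) - 331)**2 = (sqrt((-14 + 2*361) - 168) - 331)**2 = (sqrt((-14 + 722) - 168) - 331)**2 = (sqrt(708 - 168) - 331)**2 = (sqrt(540) - 331)**2 = (6*sqrt(15) - 331)**2 = (-331 + 6*sqrt(15))**2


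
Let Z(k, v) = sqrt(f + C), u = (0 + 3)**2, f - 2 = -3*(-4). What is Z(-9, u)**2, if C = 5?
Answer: 19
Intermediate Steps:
f = 14 (f = 2 - 3*(-4) = 2 + 12 = 14)
u = 9 (u = 3**2 = 9)
Z(k, v) = sqrt(19) (Z(k, v) = sqrt(14 + 5) = sqrt(19))
Z(-9, u)**2 = (sqrt(19))**2 = 19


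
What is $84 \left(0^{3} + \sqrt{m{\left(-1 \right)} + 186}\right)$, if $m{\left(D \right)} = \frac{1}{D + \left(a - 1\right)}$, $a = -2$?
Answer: $42 \sqrt{743} \approx 1144.8$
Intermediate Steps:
$m{\left(D \right)} = \frac{1}{-3 + D}$ ($m{\left(D \right)} = \frac{1}{D - 3} = \frac{1}{-3 + D}$)
$84 \left(0^{3} + \sqrt{m{\left(-1 \right)} + 186}\right) = 84 \left(0^{3} + \sqrt{\frac{1}{-3 - 1} + 186}\right) = 84 \left(0 + \sqrt{\frac{1}{-4} + 186}\right) = 84 \left(0 + \sqrt{- \frac{1}{4} + 186}\right) = 84 \left(0 + \sqrt{\frac{743}{4}}\right) = 84 \left(0 + \frac{\sqrt{743}}{2}\right) = 84 \frac{\sqrt{743}}{2} = 42 \sqrt{743}$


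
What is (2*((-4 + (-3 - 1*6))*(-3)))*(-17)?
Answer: -1326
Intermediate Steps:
(2*((-4 + (-3 - 1*6))*(-3)))*(-17) = (2*((-4 + (-3 - 6))*(-3)))*(-17) = (2*((-4 - 9)*(-3)))*(-17) = (2*(-13*(-3)))*(-17) = (2*39)*(-17) = 78*(-17) = -1326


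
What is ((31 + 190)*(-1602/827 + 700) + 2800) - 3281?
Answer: 127185071/827 ≈ 1.5379e+5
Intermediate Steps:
((31 + 190)*(-1602/827 + 700) + 2800) - 3281 = (221*(-1602*1/827 + 700) + 2800) - 3281 = (221*(-1602/827 + 700) + 2800) - 3281 = (221*(577298/827) + 2800) - 3281 = (127582858/827 + 2800) - 3281 = 129898458/827 - 3281 = 127185071/827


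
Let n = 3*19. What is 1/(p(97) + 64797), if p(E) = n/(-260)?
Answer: 260/16847163 ≈ 1.5433e-5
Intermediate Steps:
n = 57
p(E) = -57/260 (p(E) = 57/(-260) = 57*(-1/260) = -57/260)
1/(p(97) + 64797) = 1/(-57/260 + 64797) = 1/(16847163/260) = 260/16847163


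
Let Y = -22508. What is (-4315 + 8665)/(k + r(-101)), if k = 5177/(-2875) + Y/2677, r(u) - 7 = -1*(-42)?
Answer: 5579871875/49758841 ≈ 112.14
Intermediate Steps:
r(u) = 49 (r(u) = 7 - 1*(-42) = 7 + 42 = 49)
k = -78569329/7696375 (k = 5177/(-2875) - 22508/2677 = 5177*(-1/2875) - 22508*1/2677 = -5177/2875 - 22508/2677 = -78569329/7696375 ≈ -10.209)
(-4315 + 8665)/(k + r(-101)) = (-4315 + 8665)/(-78569329/7696375 + 49) = 4350/(298553046/7696375) = 4350*(7696375/298553046) = 5579871875/49758841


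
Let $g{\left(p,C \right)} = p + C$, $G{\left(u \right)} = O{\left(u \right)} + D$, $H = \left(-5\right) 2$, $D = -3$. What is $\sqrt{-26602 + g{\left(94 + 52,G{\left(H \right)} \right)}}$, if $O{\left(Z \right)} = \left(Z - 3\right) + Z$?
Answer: $i \sqrt{26482} \approx 162.73 i$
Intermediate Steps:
$O{\left(Z \right)} = -3 + 2 Z$ ($O{\left(Z \right)} = \left(-3 + Z\right) + Z = -3 + 2 Z$)
$H = -10$
$G{\left(u \right)} = -6 + 2 u$ ($G{\left(u \right)} = \left(-3 + 2 u\right) - 3 = -6 + 2 u$)
$g{\left(p,C \right)} = C + p$
$\sqrt{-26602 + g{\left(94 + 52,G{\left(H \right)} \right)}} = \sqrt{-26602 + \left(\left(-6 + 2 \left(-10\right)\right) + \left(94 + 52\right)\right)} = \sqrt{-26602 + \left(\left(-6 - 20\right) + 146\right)} = \sqrt{-26602 + \left(-26 + 146\right)} = \sqrt{-26602 + 120} = \sqrt{-26482} = i \sqrt{26482}$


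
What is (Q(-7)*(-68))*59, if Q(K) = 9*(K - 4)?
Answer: 397188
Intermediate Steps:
Q(K) = -36 + 9*K (Q(K) = 9*(-4 + K) = -36 + 9*K)
(Q(-7)*(-68))*59 = ((-36 + 9*(-7))*(-68))*59 = ((-36 - 63)*(-68))*59 = -99*(-68)*59 = 6732*59 = 397188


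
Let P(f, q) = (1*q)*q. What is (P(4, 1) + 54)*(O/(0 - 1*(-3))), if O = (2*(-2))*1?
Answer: -220/3 ≈ -73.333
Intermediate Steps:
O = -4 (O = -4*1 = -4)
P(f, q) = q² (P(f, q) = q*q = q²)
(P(4, 1) + 54)*(O/(0 - 1*(-3))) = (1² + 54)*(-4/(0 - 1*(-3))) = (1 + 54)*(-4/(0 + 3)) = 55*(-4/3) = -220/3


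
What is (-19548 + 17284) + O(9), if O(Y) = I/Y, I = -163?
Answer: -20539/9 ≈ -2282.1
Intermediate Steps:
O(Y) = -163/Y
(-19548 + 17284) + O(9) = (-19548 + 17284) - 163/9 = -2264 - 163*⅑ = -2264 - 163/9 = -20539/9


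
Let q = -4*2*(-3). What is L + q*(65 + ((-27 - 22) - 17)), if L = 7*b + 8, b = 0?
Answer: -16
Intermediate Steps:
L = 8 (L = 7*0 + 8 = 0 + 8 = 8)
q = 24 (q = -8*(-3) = 24)
L + q*(65 + ((-27 - 22) - 17)) = 8 + 24*(65 + ((-27 - 22) - 17)) = 8 + 24*(65 + (-49 - 17)) = 8 + 24*(65 - 66) = 8 + 24*(-1) = 8 - 24 = -16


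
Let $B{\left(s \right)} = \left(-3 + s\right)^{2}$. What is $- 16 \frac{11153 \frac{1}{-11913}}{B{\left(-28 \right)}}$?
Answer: $\frac{9392}{602547} \approx 0.015587$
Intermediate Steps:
$- 16 \frac{11153 \frac{1}{-11913}}{B{\left(-28 \right)}} = - 16 \frac{11153 \frac{1}{-11913}}{\left(-3 - 28\right)^{2}} = - 16 \frac{11153 \left(- \frac{1}{11913}\right)}{\left(-31\right)^{2}} = - 16 \left(- \frac{587}{627 \cdot 961}\right) = - 16 \left(\left(- \frac{587}{627}\right) \frac{1}{961}\right) = \left(-16\right) \left(- \frac{587}{602547}\right) = \frac{9392}{602547}$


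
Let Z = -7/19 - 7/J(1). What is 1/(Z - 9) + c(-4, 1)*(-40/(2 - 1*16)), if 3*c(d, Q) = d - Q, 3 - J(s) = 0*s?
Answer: -67897/14007 ≈ -4.8474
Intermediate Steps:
J(s) = 3 (J(s) = 3 - 0*s = 3 - 1*0 = 3 + 0 = 3)
Z = -154/57 (Z = -7/19 - 7/3 = -154/57 ≈ -2.7018)
c(d, Q) = -Q/3 + d/3 (c(d, Q) = (d - Q)/3 = -Q/3 + d/3)
1/(Z - 9) + c(-4, 1)*(-40/(2 - 1*16)) = 1/(-154/57 - 9) + (-⅓*1 + (⅓)*(-4))*(-40/(2 - 1*16)) = 1/(-667/57) + (-⅓ - 4/3)*(-40/(2 - 16)) = -57/667 - (-200)/(3*(-14)) = -57/667 - (-200)*(-1)/(3*14) = -57/667 - 5/3*20/7 = -57/667 - 100/21 = -67897/14007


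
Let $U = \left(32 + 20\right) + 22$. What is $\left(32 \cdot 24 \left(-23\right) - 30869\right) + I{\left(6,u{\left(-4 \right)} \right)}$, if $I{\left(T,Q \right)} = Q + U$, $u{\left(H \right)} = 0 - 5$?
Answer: $-48464$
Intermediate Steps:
$U = 74$ ($U = 52 + 22 = 74$)
$u{\left(H \right)} = -5$ ($u{\left(H \right)} = 0 - 5 = -5$)
$I{\left(T,Q \right)} = 74 + Q$ ($I{\left(T,Q \right)} = Q + 74 = 74 + Q$)
$\left(32 \cdot 24 \left(-23\right) - 30869\right) + I{\left(6,u{\left(-4 \right)} \right)} = \left(32 \cdot 24 \left(-23\right) - 30869\right) + \left(74 - 5\right) = \left(768 \left(-23\right) - 30869\right) + 69 = \left(-17664 - 30869\right) + 69 = -48533 + 69 = -48464$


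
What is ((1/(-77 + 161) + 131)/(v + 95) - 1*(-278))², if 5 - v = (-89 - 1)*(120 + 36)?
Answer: 4361500459305649/56430952704 ≈ 77289.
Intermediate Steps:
v = 14045 (v = 5 - (-89 - 1)*(120 + 36) = 5 - (-90)*156 = 5 - 1*(-14040) = 5 + 14040 = 14045)
((1/(-77 + 161) + 131)/(v + 95) - 1*(-278))² = ((1/(-77 + 161) + 131)/(14045 + 95) - 1*(-278))² = ((1/84 + 131)/14140 + 278)² = ((1/84 + 131)*(1/14140) + 278)² = ((11005/84)*(1/14140) + 278)² = (2201/237552 + 278)² = (66041657/237552)² = 4361500459305649/56430952704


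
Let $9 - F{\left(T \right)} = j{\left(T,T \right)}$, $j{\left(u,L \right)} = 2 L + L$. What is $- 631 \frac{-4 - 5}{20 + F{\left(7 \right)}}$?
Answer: $\frac{5679}{8} \approx 709.88$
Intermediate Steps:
$j{\left(u,L \right)} = 3 L$
$F{\left(T \right)} = 9 - 3 T$
$- 631 \frac{-4 - 5}{20 + F{\left(7 \right)}} = - 631 \frac{-4 - 5}{20 + \left(9 - 21\right)} = - 631 \left(- \frac{9}{20 + \left(9 - 21\right)}\right) = - 631 \left(- \frac{9}{20 - 12}\right) = - 631 \left(- \frac{9}{8}\right) = - 631 \left(\left(-9\right) \frac{1}{8}\right) = \left(-631\right) \left(- \frac{9}{8}\right) = \frac{5679}{8}$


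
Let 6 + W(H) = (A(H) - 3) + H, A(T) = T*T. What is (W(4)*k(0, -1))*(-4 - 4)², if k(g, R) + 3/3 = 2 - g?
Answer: 704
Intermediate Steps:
k(g, R) = 1 - g (k(g, R) = -1 + (2 - g) = 1 - g)
A(T) = T²
W(H) = -9 + H + H² (W(H) = -6 + ((H² - 3) + H) = -6 + ((-3 + H²) + H) = -6 + (-3 + H + H²) = -9 + H + H²)
(W(4)*k(0, -1))*(-4 - 4)² = ((-9 + 4 + 4²)*(1 - 1*0))*(-4 - 4)² = ((-9 + 4 + 16)*(1 + 0))*(-8)² = (11*1)*64 = 11*64 = 704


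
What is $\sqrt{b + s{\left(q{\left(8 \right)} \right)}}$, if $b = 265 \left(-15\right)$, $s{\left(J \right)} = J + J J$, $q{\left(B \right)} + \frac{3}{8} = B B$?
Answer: $\frac{\sqrt{8753}}{8} \approx 11.695$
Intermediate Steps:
$q{\left(B \right)} = - \frac{3}{8} + B^{2}$ ($q{\left(B \right)} = - \frac{3}{8} + B B = - \frac{3}{8} + B^{2}$)
$s{\left(J \right)} = J + J^{2}$
$b = -3975$
$\sqrt{b + s{\left(q{\left(8 \right)} \right)}} = \sqrt{-3975 + \left(- \frac{3}{8} + 8^{2}\right) \left(1 - \left(\frac{3}{8} - 8^{2}\right)\right)} = \sqrt{-3975 + \left(- \frac{3}{8} + 64\right) \left(1 + \left(- \frac{3}{8} + 64\right)\right)} = \sqrt{-3975 + \frac{509 \left(1 + \frac{509}{8}\right)}{8}} = \sqrt{-3975 + \frac{509}{8} \cdot \frac{517}{8}} = \sqrt{-3975 + \frac{263153}{64}} = \sqrt{\frac{8753}{64}} = \frac{\sqrt{8753}}{8}$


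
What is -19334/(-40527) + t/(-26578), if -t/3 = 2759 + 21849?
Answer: 1752862150/538563303 ≈ 3.2547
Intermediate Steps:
t = -73824 (t = -3*(2759 + 21849) = -3*24608 = -73824)
-19334/(-40527) + t/(-26578) = -19334/(-40527) - 73824/(-26578) = -19334*(-1/40527) - 73824*(-1/26578) = 19334/40527 + 36912/13289 = 1752862150/538563303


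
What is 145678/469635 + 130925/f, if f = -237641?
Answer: -26867896777/111604531035 ≈ -0.24074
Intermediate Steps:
145678/469635 + 130925/f = 145678/469635 + 130925/(-237641) = 145678*(1/469635) + 130925*(-1/237641) = 145678/469635 - 130925/237641 = -26867896777/111604531035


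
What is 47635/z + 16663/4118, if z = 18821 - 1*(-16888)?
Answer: 791179997/147049662 ≈ 5.3804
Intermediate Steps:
z = 35709 (z = 18821 + 16888 = 35709)
47635/z + 16663/4118 = 47635/35709 + 16663/4118 = 791179997/147049662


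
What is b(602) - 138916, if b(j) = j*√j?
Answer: -138916 + 602*√602 ≈ -1.2415e+5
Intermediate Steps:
b(j) = j^(3/2)
b(602) - 138916 = 602^(3/2) - 138916 = 602*√602 - 138916 = -138916 + 602*√602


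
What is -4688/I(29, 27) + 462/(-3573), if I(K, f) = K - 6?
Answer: -5586950/27393 ≈ -203.96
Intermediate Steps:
I(K, f) = -6 + K
-4688/I(29, 27) + 462/(-3573) = -4688/(-6 + 29) + 462/(-3573) = -4688/23 + 462*(-1/3573) = -4688*1/23 - 154/1191 = -4688/23 - 154/1191 = -5586950/27393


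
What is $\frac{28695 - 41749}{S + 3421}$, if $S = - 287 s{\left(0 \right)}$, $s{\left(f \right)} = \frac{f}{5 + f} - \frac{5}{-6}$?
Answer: $- \frac{78324}{19091} \approx -4.1027$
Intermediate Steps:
$s{\left(f \right)} = \frac{5}{6} + \frac{f}{5 + f}$ ($s{\left(f \right)} = \frac{f}{5 + f} - - \frac{5}{6} = \frac{f}{5 + f} + \frac{5}{6} = \frac{5}{6} + \frac{f}{5 + f}$)
$S = - \frac{1435}{6}$ ($S = - 287 \frac{25 + 11 \cdot 0}{6 \left(5 + 0\right)} = - 287 \frac{25 + 0}{6 \cdot 5} = - 287 \cdot \frac{1}{6} \cdot \frac{1}{5} \cdot 25 = \left(-287\right) \frac{5}{6} = - \frac{1435}{6} \approx -239.17$)
$\frac{28695 - 41749}{S + 3421} = \frac{28695 - 41749}{- \frac{1435}{6} + 3421} = - \frac{13054}{\frac{19091}{6}} = \left(-13054\right) \frac{6}{19091} = - \frac{78324}{19091}$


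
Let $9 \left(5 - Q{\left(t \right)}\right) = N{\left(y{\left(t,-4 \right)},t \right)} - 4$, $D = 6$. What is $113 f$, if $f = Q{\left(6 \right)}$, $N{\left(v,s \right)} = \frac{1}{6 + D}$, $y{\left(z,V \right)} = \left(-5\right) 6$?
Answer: $\frac{66331}{108} \approx 614.18$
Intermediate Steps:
$y{\left(z,V \right)} = -30$
$N{\left(v,s \right)} = \frac{1}{12}$ ($N{\left(v,s \right)} = \frac{1}{6 + 6} = \frac{1}{12}$)
$Q{\left(t \right)} = \frac{587}{108}$ ($Q{\left(t \right)} = 5 - \frac{\frac{1}{12} - 4}{9} = 5 - - \frac{47}{108} = 5 + \frac{47}{108} = \frac{587}{108}$)
$f = \frac{587}{108} \approx 5.4352$
$113 f = 113 \cdot \frac{587}{108} = \frac{66331}{108}$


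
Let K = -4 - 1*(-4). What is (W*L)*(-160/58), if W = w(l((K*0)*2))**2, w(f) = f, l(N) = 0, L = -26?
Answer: 0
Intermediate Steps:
K = 0 (K = -4 + 4 = 0)
W = 0 (W = 0**2 = 0)
(W*L)*(-160/58) = (0*(-26))*(-160/58) = 0*(-160*1/58) = 0*(-80/29) = 0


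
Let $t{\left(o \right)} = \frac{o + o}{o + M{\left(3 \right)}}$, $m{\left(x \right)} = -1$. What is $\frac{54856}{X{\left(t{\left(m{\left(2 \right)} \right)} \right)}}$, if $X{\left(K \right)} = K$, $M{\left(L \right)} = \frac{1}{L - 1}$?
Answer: $13714$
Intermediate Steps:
$M{\left(L \right)} = \frac{1}{-1 + L}$
$t{\left(o \right)} = \frac{2 o}{\frac{1}{2} + o}$ ($t{\left(o \right)} = \frac{o + o}{o + \frac{1}{-1 + 3}} = \frac{2 o}{o + \frac{1}{2}} = \frac{2 o}{\frac{1}{2} + o}$)
$\frac{54856}{X{\left(t{\left(m{\left(2 \right)} \right)} \right)}} = \frac{54856}{4 \left(-1\right) \frac{1}{1 + 2 \left(-1\right)}} = \frac{54856}{4 \left(-1\right) \frac{1}{1 - 2}} = \frac{54856}{4 \left(-1\right) \frac{1}{-1}} = \frac{54856}{4 \left(-1\right) \left(-1\right)} = \frac{54856}{4} = 54856 \cdot \frac{1}{4} = 13714$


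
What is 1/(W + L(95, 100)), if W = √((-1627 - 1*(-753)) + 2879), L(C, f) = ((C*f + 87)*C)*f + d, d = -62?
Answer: 91076438/8294917558765839 - √2005/8294917558765839 ≈ 1.0980e-8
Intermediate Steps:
L(C, f) = -62 + C*f*(87 + C*f) (L(C, f) = ((C*f + 87)*C)*f - 62 = ((87 + C*f)*C)*f - 62 = (C*(87 + C*f))*f - 62 = C*f*(87 + C*f) - 62 = -62 + C*f*(87 + C*f))
W = √2005 (W = √((-1627 + 753) + 2879) = √(-874 + 2879) = √2005 ≈ 44.777)
1/(W + L(95, 100)) = 1/(√2005 + (-62 + 95²*100² + 87*95*100)) = 1/(√2005 + (-62 + 9025*10000 + 826500)) = 1/(√2005 + (-62 + 90250000 + 826500)) = 1/(√2005 + 91076438) = 1/(91076438 + √2005)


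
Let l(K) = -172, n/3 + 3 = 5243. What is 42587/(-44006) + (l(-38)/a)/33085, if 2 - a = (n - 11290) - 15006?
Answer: -173305968097/179080436730 ≈ -0.96775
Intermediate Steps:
n = 15720 (n = -9 + 3*5243 = -9 + 15729 = 15720)
a = 10578 (a = 2 - ((15720 - 11290) - 15006) = 2 - (4430 - 15006) = 2 - 1*(-10576) = 2 + 10576 = 10578)
42587/(-44006) + (l(-38)/a)/33085 = 42587/(-44006) - 172/10578/33085 = 42587*(-1/44006) - 172*1/10578*(1/33085) = -42587/44006 - 2/123*1/33085 = -42587/44006 - 2/4069455 = -173305968097/179080436730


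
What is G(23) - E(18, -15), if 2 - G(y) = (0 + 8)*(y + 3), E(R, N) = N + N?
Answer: -176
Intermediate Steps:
E(R, N) = 2*N
G(y) = -22 - 8*y (G(y) = 2 - (0 + 8)*(y + 3) = 2 - 8*(3 + y) = 2 - (24 + 8*y) = 2 + (-24 - 8*y) = -22 - 8*y)
G(23) - E(18, -15) = (-22 - 8*23) - 2*(-15) = (-22 - 184) - 1*(-30) = -206 + 30 = -176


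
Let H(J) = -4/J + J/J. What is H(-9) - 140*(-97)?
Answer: 122233/9 ≈ 13581.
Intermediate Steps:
H(J) = 1 - 4/J (H(J) = -4/J + 1 = 1 - 4/J)
H(-9) - 140*(-97) = (-4 - 9)/(-9) - 140*(-97) = -⅑*(-13) + 13580 = 13/9 + 13580 = 122233/9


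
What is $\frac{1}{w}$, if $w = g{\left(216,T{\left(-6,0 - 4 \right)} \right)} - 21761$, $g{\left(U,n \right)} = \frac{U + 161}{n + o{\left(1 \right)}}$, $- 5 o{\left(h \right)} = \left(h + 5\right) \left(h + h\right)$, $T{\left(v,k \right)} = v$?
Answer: $- \frac{42}{915847} \approx -4.5859 \cdot 10^{-5}$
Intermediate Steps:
$o{\left(h \right)} = - \frac{2 h \left(5 + h\right)}{5}$ ($o{\left(h \right)} = - \frac{\left(h + 5\right) \left(h + h\right)}{5} = - \frac{\left(5 + h\right) 2 h}{5} = - \frac{2 h \left(5 + h\right)}{5}$)
$g{\left(U,n \right)} = \frac{161 + U}{- \frac{12}{5} + n}$ ($g{\left(U,n \right)} = \frac{U + 161}{n - \frac{2 \left(5 + 1\right)}{5}} = \frac{161 + U}{n - \frac{2}{5} \cdot 6} = \frac{161 + U}{n - \frac{12}{5}} = \frac{161 + U}{- \frac{12}{5} + n}$)
$w = - \frac{915847}{42}$ ($w = \frac{5 \left(161 + 216\right)}{-12 + 5 \left(-6\right)} - 21761 = 5 \frac{1}{-12 - 30} \cdot 377 - 21761 = 5 \frac{1}{-42} \cdot 377 - 21761 = 5 \left(- \frac{1}{42}\right) 377 - 21761 = - \frac{1885}{42} - 21761 = - \frac{915847}{42} \approx -21806.0$)
$\frac{1}{w} = \frac{1}{- \frac{915847}{42}} = - \frac{42}{915847}$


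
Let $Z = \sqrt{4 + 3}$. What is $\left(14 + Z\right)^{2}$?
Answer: $\left(14 + \sqrt{7}\right)^{2} \approx 277.08$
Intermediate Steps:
$Z = \sqrt{7} \approx 2.6458$
$\left(14 + Z\right)^{2} = \left(14 + \sqrt{7}\right)^{2}$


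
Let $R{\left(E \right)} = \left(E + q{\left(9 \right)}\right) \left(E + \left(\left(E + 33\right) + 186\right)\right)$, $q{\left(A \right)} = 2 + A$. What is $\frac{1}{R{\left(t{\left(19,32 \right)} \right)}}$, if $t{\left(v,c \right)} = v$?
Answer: $\frac{1}{7710} \approx 0.0001297$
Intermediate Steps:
$R{\left(E \right)} = \left(11 + E\right) \left(219 + 2 E\right)$ ($R{\left(E \right)} = \left(E + \left(2 + 9\right)\right) \left(E + \left(\left(E + 33\right) + 186\right)\right) = \left(E + 11\right) \left(E + \left(\left(33 + E\right) + 186\right)\right) = \left(11 + E\right) \left(E + \left(219 + E\right)\right) = \left(11 + E\right) \left(219 + 2 E\right)$)
$\frac{1}{R{\left(t{\left(19,32 \right)} \right)}} = \frac{1}{2409 + 2 \cdot 19^{2} + 241 \cdot 19} = \frac{1}{2409 + 2 \cdot 361 + 4579} = \frac{1}{2409 + 722 + 4579} = \frac{1}{7710}$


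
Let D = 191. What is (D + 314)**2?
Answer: 255025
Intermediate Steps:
(D + 314)**2 = (191 + 314)**2 = 505**2 = 255025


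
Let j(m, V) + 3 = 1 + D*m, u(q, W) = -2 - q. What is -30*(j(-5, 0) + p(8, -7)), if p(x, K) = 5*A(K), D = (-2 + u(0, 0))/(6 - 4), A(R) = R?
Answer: 810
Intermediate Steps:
D = -2 (D = (-2 + (-2 - 1*0))/(6 - 4) = (-2 + (-2 + 0))/2 = (-2 - 2)*(½) = -4*½ = -2)
p(x, K) = 5*K
j(m, V) = -2 - 2*m (j(m, V) = -3 + (1 - 2*m) = -2 - 2*m)
-30*(j(-5, 0) + p(8, -7)) = -30*((-2 - 2*(-5)) + 5*(-7)) = -30*((-2 + 10) - 35) = -30*(8 - 35) = -30*(-27) = 810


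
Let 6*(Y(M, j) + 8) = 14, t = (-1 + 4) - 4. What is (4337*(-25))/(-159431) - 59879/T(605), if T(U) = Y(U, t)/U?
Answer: 17327024304160/2710327 ≈ 6.3930e+6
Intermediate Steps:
t = -1 (t = 3 - 4 = -1)
Y(M, j) = -17/3 (Y(M, j) = -8 + (⅙)*14 = -8 + 7/3 = -17/3)
T(U) = -17/(3*U)
(4337*(-25))/(-159431) - 59879/T(605) = (4337*(-25))/(-159431) - 59879/((-17/3/605)) = -108425*(-1/159431) - 59879/((-17/3*1/605)) = 108425/159431 - 59879/(-17/1815) = 108425/159431 - 59879*(-1815/17) = 108425/159431 + 108680385/17 = 17327024304160/2710327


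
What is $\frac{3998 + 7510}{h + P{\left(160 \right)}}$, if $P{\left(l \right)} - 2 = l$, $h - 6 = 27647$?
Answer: $\frac{11508}{27815} \approx 0.41373$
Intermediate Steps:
$h = 27653$ ($h = 6 + 27647 = 27653$)
$P{\left(l \right)} = 2 + l$
$\frac{3998 + 7510}{h + P{\left(160 \right)}} = \frac{3998 + 7510}{27653 + \left(2 + 160\right)} = \frac{11508}{27653 + 162} = \frac{11508}{27815}$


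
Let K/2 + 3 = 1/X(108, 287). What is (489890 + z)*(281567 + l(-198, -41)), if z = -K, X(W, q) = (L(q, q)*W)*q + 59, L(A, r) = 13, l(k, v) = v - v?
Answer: 5053654547560190/36637 ≈ 1.3794e+11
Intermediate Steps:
l(k, v) = 0
X(W, q) = 59 + 13*W*q (X(W, q) = (13*W)*q + 59 = 13*W*q + 59 = 59 + 13*W*q)
K = -2418040/403007 (K = -6 + 2/(59 + 13*108*287) = -6 + 2/(59 + 402948) = -6 + 2/403007 = -2418040/403007 ≈ -6.0000)
z = 2418040/403007 (z = -1*(-2418040/403007) = 2418040/403007 ≈ 6.0000)
(489890 + z)*(281567 + l(-198, -41)) = (489890 + 2418040/403007)*(281567 + 0) = (197431517270/403007)*281567 = 5053654547560190/36637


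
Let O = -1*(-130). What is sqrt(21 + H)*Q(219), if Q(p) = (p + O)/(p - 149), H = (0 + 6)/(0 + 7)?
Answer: 1047*sqrt(119)/490 ≈ 23.309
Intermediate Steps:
O = 130
H = 6/7 ≈ 0.85714
Q(p) = (130 + p)/(-149 + p) (Q(p) = (p + 130)/(p - 149) = (130 + p)/(-149 + p))
sqrt(21 + H)*Q(219) = sqrt(21 + 6/7)*((130 + 219)/(-149 + 219)) = sqrt(153/7)*(349/70) = (3*sqrt(119)/7)*((1/70)*349) = (3*sqrt(119)/7)*(349/70) = 1047*sqrt(119)/490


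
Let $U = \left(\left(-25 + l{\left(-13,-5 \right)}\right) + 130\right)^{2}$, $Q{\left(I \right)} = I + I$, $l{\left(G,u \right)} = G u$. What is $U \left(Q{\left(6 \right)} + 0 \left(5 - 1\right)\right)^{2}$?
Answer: $4161600$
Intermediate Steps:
$Q{\left(I \right)} = 2 I$
$U = 28900$ ($U = \left(\left(-25 - -65\right) + 130\right)^{2} = \left(\left(-25 + 65\right) + 130\right)^{2} = \left(40 + 130\right)^{2} = 170^{2} = 28900$)
$U \left(Q{\left(6 \right)} + 0 \left(5 - 1\right)\right)^{2} = 28900 \left(2 \cdot 6 + 0 \left(5 - 1\right)\right)^{2} = 28900 \left(12 + 0 \cdot 4\right)^{2} = 28900 \left(12 + 0\right)^{2} = 28900 \cdot 12^{2} = 28900 \cdot 144 = 4161600$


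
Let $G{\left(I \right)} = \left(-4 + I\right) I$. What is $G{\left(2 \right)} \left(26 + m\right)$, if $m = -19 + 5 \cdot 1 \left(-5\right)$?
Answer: $72$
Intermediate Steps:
$G{\left(I \right)} = I \left(-4 + I\right)$
$m = -44$ ($m = -19 + 5 \left(-5\right) = -19 - 25 = -44$)
$G{\left(2 \right)} \left(26 + m\right) = 2 \left(-4 + 2\right) \left(26 - 44\right) = 2 \left(-2\right) \left(-18\right) = \left(-4\right) \left(-18\right) = 72$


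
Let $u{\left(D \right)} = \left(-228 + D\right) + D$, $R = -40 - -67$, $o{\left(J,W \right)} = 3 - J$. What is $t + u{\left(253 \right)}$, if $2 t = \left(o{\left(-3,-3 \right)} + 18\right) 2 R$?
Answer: $926$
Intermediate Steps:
$R = 27$ ($R = -40 + 67 = 27$)
$u{\left(D \right)} = -228 + 2 D$
$t = 648$ ($t = \frac{\left(\left(3 - -3\right) + 18\right) 2 \cdot 27}{2} = \frac{\left(\left(3 + 3\right) + 18\right) 2 \cdot 27}{2} = \frac{\left(6 + 18\right) 2 \cdot 27}{2} = \frac{24 \cdot 2 \cdot 27}{2} = \frac{48 \cdot 27}{2} = \frac{1}{2} \cdot 1296 = 648$)
$t + u{\left(253 \right)} = 648 + \left(-228 + 2 \cdot 253\right) = 648 + \left(-228 + 506\right) = 648 + 278 = 926$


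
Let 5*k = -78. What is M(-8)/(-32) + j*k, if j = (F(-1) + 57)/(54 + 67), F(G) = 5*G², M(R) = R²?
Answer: -6046/605 ≈ -9.9934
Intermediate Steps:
k = -78/5 (k = (⅕)*(-78) = -78/5 ≈ -15.600)
j = 62/121 (j = (5*(-1)² + 57)/(54 + 67) = (5*1 + 57)/121 = (5 + 57)*(1/121) = 62*(1/121) = 62/121 ≈ 0.51240)
M(-8)/(-32) + j*k = (-8)²/(-32) + (62/121)*(-78/5) = 64*(-1/32) - 4836/605 = -2 - 4836/605 = -6046/605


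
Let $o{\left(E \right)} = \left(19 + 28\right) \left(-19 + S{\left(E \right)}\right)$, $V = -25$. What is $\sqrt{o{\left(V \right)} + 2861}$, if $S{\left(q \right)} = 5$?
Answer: $\sqrt{2203} \approx 46.936$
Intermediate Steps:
$o{\left(E \right)} = -658$ ($o{\left(E \right)} = \left(19 + 28\right) \left(-19 + 5\right) = 47 \left(-14\right) = -658$)
$\sqrt{o{\left(V \right)} + 2861} = \sqrt{-658 + 2861} = \sqrt{2203}$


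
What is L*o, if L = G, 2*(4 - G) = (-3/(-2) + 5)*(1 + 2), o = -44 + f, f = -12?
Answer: 322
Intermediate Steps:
o = -56 (o = -44 - 12 = -56)
G = -23/4 (G = 4 - (-3/(-2) + 5)*(1 + 2)/2 = 4 - (-3*(-1/2) + 5)*3/2 = 4 - (3/2 + 5)*3/2 = 4 - 13*3/4 = 4 - 1/2*39/2 = 4 - 39/4 = -23/4 ≈ -5.7500)
L = -23/4 ≈ -5.7500
L*o = -23/4*(-56) = 322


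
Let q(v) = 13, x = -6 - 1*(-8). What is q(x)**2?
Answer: 169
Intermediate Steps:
x = 2 (x = -6 + 8 = 2)
q(x)**2 = 13**2 = 169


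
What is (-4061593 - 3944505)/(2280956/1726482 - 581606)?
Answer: 3455596021809/251032502284 ≈ 13.766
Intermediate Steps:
(-4061593 - 3944505)/(2280956/1726482 - 581606) = -8006098/(2280956*(1/1726482) - 581606) = -8006098/(1140478/863241 - 581606) = -8006098/(-502065004568/863241) = -8006098*(-863241/502065004568) = 3455596021809/251032502284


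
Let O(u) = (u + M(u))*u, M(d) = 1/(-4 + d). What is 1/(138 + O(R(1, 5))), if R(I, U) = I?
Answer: 3/416 ≈ 0.0072115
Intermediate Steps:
O(u) = u*(u + 1/(-4 + u)) (O(u) = (u + 1/(-4 + u))*u = u*(u + 1/(-4 + u)))
1/(138 + O(R(1, 5))) = 1/(138 + 1*(1 + 1*(-4 + 1))/(-4 + 1)) = 1/(138 + 1*(1 + 1*(-3))/(-3)) = 1/(138 + 1*(-⅓)*(1 - 3)) = 1/(138 + 1*(-⅓)*(-2)) = 1/(138 + ⅔) = 1/(416/3) = 3/416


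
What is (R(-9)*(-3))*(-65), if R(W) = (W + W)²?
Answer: 63180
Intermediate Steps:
R(W) = 4*W² (R(W) = (2*W)² = 4*W²)
(R(-9)*(-3))*(-65) = ((4*(-9)²)*(-3))*(-65) = ((4*81)*(-3))*(-65) = (324*(-3))*(-65) = -972*(-65) = 63180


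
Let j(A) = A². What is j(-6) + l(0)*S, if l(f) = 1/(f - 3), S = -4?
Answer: 112/3 ≈ 37.333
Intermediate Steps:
l(f) = 1/(-3 + f)
j(-6) + l(0)*S = (-6)² - 4/(-3 + 0) = 36 - 4/(-3) = 36 - ⅓*(-4) = 36 + 4/3 = 112/3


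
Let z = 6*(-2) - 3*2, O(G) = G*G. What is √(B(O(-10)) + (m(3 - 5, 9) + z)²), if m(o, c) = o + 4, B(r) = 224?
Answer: 4*√30 ≈ 21.909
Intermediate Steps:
O(G) = G²
z = -18 (z = -12 - 6 = -18)
m(o, c) = 4 + o
√(B(O(-10)) + (m(3 - 5, 9) + z)²) = √(224 + ((4 + (3 - 5)) - 18)²) = √(224 + ((4 - 2) - 18)²) = √(224 + (2 - 18)²) = √(224 + (-16)²) = √(224 + 256) = √480 = 4*√30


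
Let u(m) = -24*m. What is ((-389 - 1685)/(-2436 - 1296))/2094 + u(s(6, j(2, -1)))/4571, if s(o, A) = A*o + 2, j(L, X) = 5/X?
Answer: 375787945/2551534812 ≈ 0.14728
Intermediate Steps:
s(o, A) = 2 + A*o
((-389 - 1685)/(-2436 - 1296))/2094 + u(s(6, j(2, -1)))/4571 = ((-389 - 1685)/(-2436 - 1296))/2094 - 24*(2 + (5/(-1))*6)/4571 = -2074/(-3732)*(1/2094) - 24*(2 + (5*(-1))*6)*(1/4571) = -2074*(-1/3732)*(1/2094) - 24*(2 - 5*6)*(1/4571) = (1037/1866)*(1/2094) - 24*(2 - 30)*(1/4571) = 1037/3907404 - 24*(-28)*(1/4571) = 1037/3907404 + 672*(1/4571) = 1037/3907404 + 96/653 = 375787945/2551534812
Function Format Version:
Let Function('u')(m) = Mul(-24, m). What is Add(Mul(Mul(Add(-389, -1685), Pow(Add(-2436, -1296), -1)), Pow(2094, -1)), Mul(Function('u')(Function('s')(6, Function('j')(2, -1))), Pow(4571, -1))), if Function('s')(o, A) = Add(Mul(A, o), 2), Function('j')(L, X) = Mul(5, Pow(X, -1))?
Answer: Rational(375787945, 2551534812) ≈ 0.14728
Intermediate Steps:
Function('s')(o, A) = Add(2, Mul(A, o))
Add(Mul(Mul(Add(-389, -1685), Pow(Add(-2436, -1296), -1)), Pow(2094, -1)), Mul(Function('u')(Function('s')(6, Function('j')(2, -1))), Pow(4571, -1))) = Add(Mul(Mul(Add(-389, -1685), Pow(Add(-2436, -1296), -1)), Pow(2094, -1)), Mul(Mul(-24, Add(2, Mul(Mul(5, Pow(-1, -1)), 6))), Pow(4571, -1))) = Add(Mul(Mul(-2074, Pow(-3732, -1)), Rational(1, 2094)), Mul(Mul(-24, Add(2, Mul(Mul(5, -1), 6))), Rational(1, 4571))) = Add(Mul(Mul(-2074, Rational(-1, 3732)), Rational(1, 2094)), Mul(Mul(-24, Add(2, Mul(-5, 6))), Rational(1, 4571))) = Add(Mul(Rational(1037, 1866), Rational(1, 2094)), Mul(Mul(-24, Add(2, -30)), Rational(1, 4571))) = Add(Rational(1037, 3907404), Mul(Mul(-24, -28), Rational(1, 4571))) = Add(Rational(1037, 3907404), Mul(672, Rational(1, 4571))) = Add(Rational(1037, 3907404), Rational(96, 653)) = Rational(375787945, 2551534812)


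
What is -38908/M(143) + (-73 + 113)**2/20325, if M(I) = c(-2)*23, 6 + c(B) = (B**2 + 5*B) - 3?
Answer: 10551428/93495 ≈ 112.86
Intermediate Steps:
c(B) = -9 + B**2 + 5*B (c(B) = -6 + ((B**2 + 5*B) - 3) = -6 + (-3 + B**2 + 5*B) = -9 + B**2 + 5*B)
M(I) = -345 (M(I) = (-9 + (-2)**2 + 5*(-2))*23 = (-9 + 4 - 10)*23 = -15*23 = -345)
-38908/M(143) + (-73 + 113)**2/20325 = -38908/(-345) + (-73 + 113)**2/20325 = -38908*(-1/345) + 40**2*(1/20325) = 38908/345 + 1600*(1/20325) = 38908/345 + 64/813 = 10551428/93495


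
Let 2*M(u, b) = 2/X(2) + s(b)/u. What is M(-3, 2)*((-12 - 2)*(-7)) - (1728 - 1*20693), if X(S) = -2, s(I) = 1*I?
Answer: 56650/3 ≈ 18883.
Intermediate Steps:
s(I) = I
M(u, b) = -1/2 + b/(2*u) (M(u, b) = (2/(-2) + b/u)/2 = (2*(-1/2) + b/u)/2 = (-1 + b/u)/2 = -1/2 + b/(2*u))
M(-3, 2)*((-12 - 2)*(-7)) - (1728 - 1*20693) = ((1/2)*(2 - 1*(-3))/(-3))*((-12 - 2)*(-7)) - (1728 - 1*20693) = ((1/2)*(-1/3)*(2 + 3))*(-14*(-7)) - (1728 - 20693) = ((1/2)*(-1/3)*5)*98 - 1*(-18965) = -5/6*98 + 18965 = -245/3 + 18965 = 56650/3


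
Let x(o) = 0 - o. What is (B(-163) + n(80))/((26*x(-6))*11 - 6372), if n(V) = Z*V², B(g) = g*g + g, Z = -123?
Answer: 126799/776 ≈ 163.40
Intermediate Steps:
x(o) = -o
B(g) = g + g² (B(g) = g² + g = g + g²)
n(V) = -123*V²
(B(-163) + n(80))/((26*x(-6))*11 - 6372) = (-163*(1 - 163) - 123*80²)/((26*(-1*(-6)))*11 - 6372) = (-163*(-162) - 123*6400)/((26*6)*11 - 6372) = (26406 - 787200)/(156*11 - 6372) = -760794/(1716 - 6372) = -760794/(-4656) = -760794*(-1/4656) = 126799/776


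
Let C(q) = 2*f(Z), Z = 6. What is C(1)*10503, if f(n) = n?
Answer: 126036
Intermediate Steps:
C(q) = 12 (C(q) = 2*6 = 12)
C(1)*10503 = 12*10503 = 126036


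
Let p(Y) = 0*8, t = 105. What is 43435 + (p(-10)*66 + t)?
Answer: 43540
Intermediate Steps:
p(Y) = 0
43435 + (p(-10)*66 + t) = 43435 + (0*66 + 105) = 43435 + (0 + 105) = 43435 + 105 = 43540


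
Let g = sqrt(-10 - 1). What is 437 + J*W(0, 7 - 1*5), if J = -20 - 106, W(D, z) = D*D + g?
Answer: 437 - 126*I*sqrt(11) ≈ 437.0 - 417.89*I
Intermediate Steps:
g = I*sqrt(11) (g = sqrt(-11) = I*sqrt(11) ≈ 3.3166*I)
W(D, z) = D**2 + I*sqrt(11) (W(D, z) = D*D + I*sqrt(11) = D**2 + I*sqrt(11))
J = -126
437 + J*W(0, 7 - 1*5) = 437 - 126*(0**2 + I*sqrt(11)) = 437 - 126*(0 + I*sqrt(11)) = 437 - 126*I*sqrt(11)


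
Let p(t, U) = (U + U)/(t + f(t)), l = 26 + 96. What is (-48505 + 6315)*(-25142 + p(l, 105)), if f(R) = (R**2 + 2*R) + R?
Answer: 194115493865/183 ≈ 1.0607e+9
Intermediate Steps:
f(R) = R**2 + 3*R
l = 122
p(t, U) = 2*U/(t + t*(3 + t)) (p(t, U) = (U + U)/(t + t*(3 + t)) = (2*U)/(t + t*(3 + t)) = 2*U/(t + t*(3 + t)))
(-48505 + 6315)*(-25142 + p(l, 105)) = (-48505 + 6315)*(-25142 + 2*105/(122*(4 + 122))) = -42190*(-25142 + 2*105*(1/122)/126) = -42190*(-25142 + 2*105*(1/122)*(1/126)) = -42190*(-25142 + 5/366) = -42190*(-9201967/366) = 194115493865/183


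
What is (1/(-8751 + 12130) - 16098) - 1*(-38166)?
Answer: 74567773/3379 ≈ 22068.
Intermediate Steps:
(1/(-8751 + 12130) - 16098) - 1*(-38166) = (1/3379 - 16098) + 38166 = -54395141/3379 + 38166 = 74567773/3379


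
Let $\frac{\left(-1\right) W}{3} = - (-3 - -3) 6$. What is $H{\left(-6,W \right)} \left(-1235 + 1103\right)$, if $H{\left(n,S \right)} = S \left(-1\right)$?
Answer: $0$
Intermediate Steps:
$W = 0$ ($W = - 3 - (-3 - -3) 6 = - 3 - (-3 + 3) 6 = - 3 \left(-1\right) 0 \cdot 6 = - 3 \cdot 0 \cdot 6 = \left(-3\right) 0 = 0$)
$H{\left(n,S \right)} = - S$
$H{\left(-6,W \right)} \left(-1235 + 1103\right) = \left(-1\right) 0 \left(-1235 + 1103\right) = 0 \left(-132\right) = 0$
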